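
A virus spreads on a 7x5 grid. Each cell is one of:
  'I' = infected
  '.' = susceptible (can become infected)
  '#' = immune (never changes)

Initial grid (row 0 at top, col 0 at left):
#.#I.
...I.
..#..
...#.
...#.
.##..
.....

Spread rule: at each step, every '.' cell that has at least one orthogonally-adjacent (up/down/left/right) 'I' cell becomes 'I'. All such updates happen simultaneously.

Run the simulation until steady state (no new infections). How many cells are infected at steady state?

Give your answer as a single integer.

Step 0 (initial): 2 infected
Step 1: +4 new -> 6 infected
Step 2: +2 new -> 8 infected
Step 3: +4 new -> 12 infected
Step 4: +3 new -> 15 infected
Step 5: +4 new -> 19 infected
Step 6: +4 new -> 23 infected
Step 7: +2 new -> 25 infected
Step 8: +2 new -> 27 infected
Step 9: +1 new -> 28 infected
Step 10: +0 new -> 28 infected

Answer: 28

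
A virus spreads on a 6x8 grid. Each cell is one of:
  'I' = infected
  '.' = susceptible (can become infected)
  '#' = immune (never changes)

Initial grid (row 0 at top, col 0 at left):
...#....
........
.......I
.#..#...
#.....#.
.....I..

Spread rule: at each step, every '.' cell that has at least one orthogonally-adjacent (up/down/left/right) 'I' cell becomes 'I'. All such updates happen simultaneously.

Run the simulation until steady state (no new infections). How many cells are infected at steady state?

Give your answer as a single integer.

Answer: 43

Derivation:
Step 0 (initial): 2 infected
Step 1: +6 new -> 8 infected
Step 2: +9 new -> 17 infected
Step 3: +5 new -> 22 infected
Step 4: +6 new -> 28 infected
Step 5: +6 new -> 34 infected
Step 6: +2 new -> 36 infected
Step 7: +3 new -> 39 infected
Step 8: +3 new -> 42 infected
Step 9: +1 new -> 43 infected
Step 10: +0 new -> 43 infected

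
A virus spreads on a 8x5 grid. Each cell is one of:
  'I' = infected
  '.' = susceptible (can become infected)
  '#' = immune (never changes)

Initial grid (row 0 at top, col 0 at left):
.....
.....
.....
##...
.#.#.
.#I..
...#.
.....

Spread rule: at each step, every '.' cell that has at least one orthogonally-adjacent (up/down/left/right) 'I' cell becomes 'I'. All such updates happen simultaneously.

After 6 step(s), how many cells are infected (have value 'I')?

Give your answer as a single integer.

Step 0 (initial): 1 infected
Step 1: +3 new -> 4 infected
Step 2: +4 new -> 8 infected
Step 3: +7 new -> 15 infected
Step 4: +7 new -> 22 infected
Step 5: +6 new -> 28 infected
Step 6: +4 new -> 32 infected

Answer: 32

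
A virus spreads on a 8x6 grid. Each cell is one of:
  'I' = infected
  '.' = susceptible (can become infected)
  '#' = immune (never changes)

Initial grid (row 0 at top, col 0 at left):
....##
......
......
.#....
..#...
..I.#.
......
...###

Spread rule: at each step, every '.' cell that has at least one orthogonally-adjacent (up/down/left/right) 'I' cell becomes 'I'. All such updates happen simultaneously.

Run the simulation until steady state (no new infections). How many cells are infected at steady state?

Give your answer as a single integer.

Step 0 (initial): 1 infected
Step 1: +3 new -> 4 infected
Step 2: +6 new -> 10 infected
Step 3: +6 new -> 16 infected
Step 4: +7 new -> 23 infected
Step 5: +6 new -> 29 infected
Step 6: +6 new -> 35 infected
Step 7: +4 new -> 39 infected
Step 8: +1 new -> 40 infected
Step 9: +0 new -> 40 infected

Answer: 40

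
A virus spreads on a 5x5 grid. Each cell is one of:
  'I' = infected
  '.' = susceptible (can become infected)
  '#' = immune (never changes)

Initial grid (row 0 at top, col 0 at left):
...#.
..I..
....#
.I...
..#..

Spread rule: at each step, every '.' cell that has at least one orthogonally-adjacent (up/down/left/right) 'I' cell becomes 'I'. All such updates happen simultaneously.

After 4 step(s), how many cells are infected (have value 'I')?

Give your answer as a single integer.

Step 0 (initial): 2 infected
Step 1: +8 new -> 10 infected
Step 2: +7 new -> 17 infected
Step 3: +4 new -> 21 infected
Step 4: +1 new -> 22 infected

Answer: 22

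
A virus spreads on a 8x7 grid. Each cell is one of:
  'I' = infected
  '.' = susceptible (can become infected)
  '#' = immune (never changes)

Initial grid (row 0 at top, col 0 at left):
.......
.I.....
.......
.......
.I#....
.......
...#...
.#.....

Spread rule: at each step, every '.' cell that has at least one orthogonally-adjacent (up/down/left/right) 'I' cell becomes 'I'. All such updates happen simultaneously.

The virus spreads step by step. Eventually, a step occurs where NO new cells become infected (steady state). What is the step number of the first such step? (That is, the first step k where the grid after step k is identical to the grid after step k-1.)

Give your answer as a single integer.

Answer: 9

Derivation:
Step 0 (initial): 2 infected
Step 1: +7 new -> 9 infected
Step 2: +10 new -> 19 infected
Step 3: +7 new -> 26 infected
Step 4: +8 new -> 34 infected
Step 5: +8 new -> 42 infected
Step 6: +7 new -> 49 infected
Step 7: +3 new -> 52 infected
Step 8: +1 new -> 53 infected
Step 9: +0 new -> 53 infected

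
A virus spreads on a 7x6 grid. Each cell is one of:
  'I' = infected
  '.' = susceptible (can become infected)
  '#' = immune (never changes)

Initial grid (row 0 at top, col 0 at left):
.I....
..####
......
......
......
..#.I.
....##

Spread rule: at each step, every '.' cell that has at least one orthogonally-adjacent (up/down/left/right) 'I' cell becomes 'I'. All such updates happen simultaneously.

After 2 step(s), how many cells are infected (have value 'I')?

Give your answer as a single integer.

Answer: 15

Derivation:
Step 0 (initial): 2 infected
Step 1: +6 new -> 8 infected
Step 2: +7 new -> 15 infected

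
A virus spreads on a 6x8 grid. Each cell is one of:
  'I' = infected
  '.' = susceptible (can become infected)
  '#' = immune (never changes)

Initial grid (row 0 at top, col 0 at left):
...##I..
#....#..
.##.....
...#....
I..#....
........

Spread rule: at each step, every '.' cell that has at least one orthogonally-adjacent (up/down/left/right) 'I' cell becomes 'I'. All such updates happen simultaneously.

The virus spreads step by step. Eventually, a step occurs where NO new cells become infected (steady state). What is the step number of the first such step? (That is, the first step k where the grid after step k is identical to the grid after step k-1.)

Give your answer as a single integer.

Answer: 12

Derivation:
Step 0 (initial): 2 infected
Step 1: +4 new -> 6 infected
Step 2: +6 new -> 12 infected
Step 3: +4 new -> 16 infected
Step 4: +4 new -> 20 infected
Step 5: +5 new -> 25 infected
Step 6: +8 new -> 33 infected
Step 7: +2 new -> 35 infected
Step 8: +1 new -> 36 infected
Step 9: +2 new -> 38 infected
Step 10: +1 new -> 39 infected
Step 11: +1 new -> 40 infected
Step 12: +0 new -> 40 infected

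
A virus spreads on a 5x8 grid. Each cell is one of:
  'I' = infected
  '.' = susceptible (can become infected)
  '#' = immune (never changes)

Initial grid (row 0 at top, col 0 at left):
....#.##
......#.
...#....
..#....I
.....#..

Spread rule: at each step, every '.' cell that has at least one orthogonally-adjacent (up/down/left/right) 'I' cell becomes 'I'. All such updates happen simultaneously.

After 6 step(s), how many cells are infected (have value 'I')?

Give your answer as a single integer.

Answer: 19

Derivation:
Step 0 (initial): 1 infected
Step 1: +3 new -> 4 infected
Step 2: +4 new -> 8 infected
Step 3: +2 new -> 10 infected
Step 4: +4 new -> 14 infected
Step 5: +3 new -> 17 infected
Step 6: +2 new -> 19 infected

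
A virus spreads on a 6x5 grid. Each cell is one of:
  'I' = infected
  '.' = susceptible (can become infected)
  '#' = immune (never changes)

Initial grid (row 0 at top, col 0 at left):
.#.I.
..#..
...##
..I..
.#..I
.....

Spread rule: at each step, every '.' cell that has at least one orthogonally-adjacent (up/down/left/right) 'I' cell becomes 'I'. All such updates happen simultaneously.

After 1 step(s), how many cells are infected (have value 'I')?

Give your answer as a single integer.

Step 0 (initial): 3 infected
Step 1: +10 new -> 13 infected

Answer: 13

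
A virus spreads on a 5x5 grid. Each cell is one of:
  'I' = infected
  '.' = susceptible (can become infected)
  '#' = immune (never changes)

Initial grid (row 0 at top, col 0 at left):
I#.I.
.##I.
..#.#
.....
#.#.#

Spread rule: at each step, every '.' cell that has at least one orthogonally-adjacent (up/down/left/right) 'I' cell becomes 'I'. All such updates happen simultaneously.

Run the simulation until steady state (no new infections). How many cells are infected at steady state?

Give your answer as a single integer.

Answer: 17

Derivation:
Step 0 (initial): 3 infected
Step 1: +5 new -> 8 infected
Step 2: +2 new -> 10 infected
Step 3: +5 new -> 15 infected
Step 4: +1 new -> 16 infected
Step 5: +1 new -> 17 infected
Step 6: +0 new -> 17 infected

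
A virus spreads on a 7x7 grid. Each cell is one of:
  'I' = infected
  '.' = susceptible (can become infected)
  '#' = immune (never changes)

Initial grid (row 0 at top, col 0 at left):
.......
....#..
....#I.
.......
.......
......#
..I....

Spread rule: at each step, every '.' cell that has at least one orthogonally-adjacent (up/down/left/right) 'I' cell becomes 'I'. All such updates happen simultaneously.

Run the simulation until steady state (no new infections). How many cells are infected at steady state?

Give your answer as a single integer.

Step 0 (initial): 2 infected
Step 1: +6 new -> 8 infected
Step 2: +10 new -> 18 infected
Step 3: +12 new -> 30 infected
Step 4: +6 new -> 36 infected
Step 5: +5 new -> 41 infected
Step 6: +3 new -> 44 infected
Step 7: +2 new -> 46 infected
Step 8: +0 new -> 46 infected

Answer: 46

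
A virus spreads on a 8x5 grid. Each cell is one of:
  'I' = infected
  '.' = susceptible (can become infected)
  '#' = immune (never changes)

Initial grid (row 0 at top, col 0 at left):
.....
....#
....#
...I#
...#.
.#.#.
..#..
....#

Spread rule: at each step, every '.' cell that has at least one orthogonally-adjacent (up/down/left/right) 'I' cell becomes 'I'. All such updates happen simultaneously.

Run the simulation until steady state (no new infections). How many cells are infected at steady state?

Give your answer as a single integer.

Answer: 32

Derivation:
Step 0 (initial): 1 infected
Step 1: +2 new -> 3 infected
Step 2: +4 new -> 7 infected
Step 3: +6 new -> 13 infected
Step 4: +5 new -> 18 infected
Step 5: +3 new -> 21 infected
Step 6: +2 new -> 23 infected
Step 7: +2 new -> 25 infected
Step 8: +1 new -> 26 infected
Step 9: +1 new -> 27 infected
Step 10: +1 new -> 28 infected
Step 11: +1 new -> 29 infected
Step 12: +1 new -> 30 infected
Step 13: +1 new -> 31 infected
Step 14: +1 new -> 32 infected
Step 15: +0 new -> 32 infected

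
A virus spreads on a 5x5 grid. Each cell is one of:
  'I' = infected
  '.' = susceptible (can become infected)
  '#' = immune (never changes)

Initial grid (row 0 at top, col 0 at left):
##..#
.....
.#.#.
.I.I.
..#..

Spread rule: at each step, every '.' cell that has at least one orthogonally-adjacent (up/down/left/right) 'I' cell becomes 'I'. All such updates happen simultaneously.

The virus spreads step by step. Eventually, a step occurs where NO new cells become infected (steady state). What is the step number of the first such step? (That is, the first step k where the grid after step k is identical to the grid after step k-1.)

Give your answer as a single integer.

Step 0 (initial): 2 infected
Step 1: +5 new -> 7 infected
Step 2: +5 new -> 12 infected
Step 3: +3 new -> 15 infected
Step 4: +3 new -> 18 infected
Step 5: +1 new -> 19 infected
Step 6: +0 new -> 19 infected

Answer: 6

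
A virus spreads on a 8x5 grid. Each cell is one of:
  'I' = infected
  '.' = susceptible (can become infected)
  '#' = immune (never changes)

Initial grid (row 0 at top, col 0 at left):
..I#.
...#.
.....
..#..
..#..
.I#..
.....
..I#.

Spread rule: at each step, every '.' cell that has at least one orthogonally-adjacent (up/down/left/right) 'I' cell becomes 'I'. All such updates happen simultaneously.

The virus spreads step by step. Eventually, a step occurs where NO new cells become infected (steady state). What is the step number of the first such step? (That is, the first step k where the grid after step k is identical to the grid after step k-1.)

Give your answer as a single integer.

Answer: 7

Derivation:
Step 0 (initial): 3 infected
Step 1: +7 new -> 10 infected
Step 2: +8 new -> 18 infected
Step 3: +6 new -> 24 infected
Step 4: +6 new -> 30 infected
Step 5: +3 new -> 33 infected
Step 6: +1 new -> 34 infected
Step 7: +0 new -> 34 infected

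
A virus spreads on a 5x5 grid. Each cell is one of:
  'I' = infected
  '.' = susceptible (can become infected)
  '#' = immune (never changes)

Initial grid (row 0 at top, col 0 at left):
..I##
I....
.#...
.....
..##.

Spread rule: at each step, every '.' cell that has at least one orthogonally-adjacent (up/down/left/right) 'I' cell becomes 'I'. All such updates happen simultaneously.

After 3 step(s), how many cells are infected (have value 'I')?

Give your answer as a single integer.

Answer: 15

Derivation:
Step 0 (initial): 2 infected
Step 1: +5 new -> 7 infected
Step 2: +3 new -> 10 infected
Step 3: +5 new -> 15 infected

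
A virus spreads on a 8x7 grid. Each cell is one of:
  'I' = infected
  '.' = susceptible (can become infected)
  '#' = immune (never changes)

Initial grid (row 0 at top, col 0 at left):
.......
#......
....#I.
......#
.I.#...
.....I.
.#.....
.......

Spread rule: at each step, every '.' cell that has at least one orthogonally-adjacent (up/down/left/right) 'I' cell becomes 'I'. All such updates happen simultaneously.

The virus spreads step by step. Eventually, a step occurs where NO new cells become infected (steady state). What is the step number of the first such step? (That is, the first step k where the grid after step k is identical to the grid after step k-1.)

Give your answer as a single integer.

Step 0 (initial): 3 infected
Step 1: +11 new -> 14 infected
Step 2: +15 new -> 29 infected
Step 3: +12 new -> 41 infected
Step 4: +7 new -> 48 infected
Step 5: +3 new -> 51 infected
Step 6: +0 new -> 51 infected

Answer: 6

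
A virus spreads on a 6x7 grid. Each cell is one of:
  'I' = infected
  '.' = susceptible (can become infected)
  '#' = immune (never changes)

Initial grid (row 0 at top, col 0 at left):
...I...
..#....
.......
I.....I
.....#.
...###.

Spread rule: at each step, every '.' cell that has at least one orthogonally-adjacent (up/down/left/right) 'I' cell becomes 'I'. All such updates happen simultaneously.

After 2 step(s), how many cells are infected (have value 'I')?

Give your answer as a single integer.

Answer: 25

Derivation:
Step 0 (initial): 3 infected
Step 1: +9 new -> 12 infected
Step 2: +13 new -> 25 infected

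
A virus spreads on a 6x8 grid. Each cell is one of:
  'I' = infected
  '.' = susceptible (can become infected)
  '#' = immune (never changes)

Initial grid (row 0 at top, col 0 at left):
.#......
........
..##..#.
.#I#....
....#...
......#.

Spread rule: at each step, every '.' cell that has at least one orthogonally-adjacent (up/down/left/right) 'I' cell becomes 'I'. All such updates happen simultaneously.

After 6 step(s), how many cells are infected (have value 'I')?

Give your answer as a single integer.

Step 0 (initial): 1 infected
Step 1: +1 new -> 2 infected
Step 2: +3 new -> 5 infected
Step 3: +3 new -> 8 infected
Step 4: +3 new -> 11 infected
Step 5: +2 new -> 13 infected
Step 6: +3 new -> 16 infected

Answer: 16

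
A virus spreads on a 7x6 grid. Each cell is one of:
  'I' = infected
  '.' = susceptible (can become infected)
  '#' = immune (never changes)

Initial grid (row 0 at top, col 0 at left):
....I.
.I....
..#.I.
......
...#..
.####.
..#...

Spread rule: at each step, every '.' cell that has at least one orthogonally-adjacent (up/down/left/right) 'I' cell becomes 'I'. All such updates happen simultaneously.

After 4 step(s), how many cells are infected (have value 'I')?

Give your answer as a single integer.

Answer: 29

Derivation:
Step 0 (initial): 3 infected
Step 1: +10 new -> 13 infected
Step 2: +9 new -> 22 infected
Step 3: +4 new -> 26 infected
Step 4: +3 new -> 29 infected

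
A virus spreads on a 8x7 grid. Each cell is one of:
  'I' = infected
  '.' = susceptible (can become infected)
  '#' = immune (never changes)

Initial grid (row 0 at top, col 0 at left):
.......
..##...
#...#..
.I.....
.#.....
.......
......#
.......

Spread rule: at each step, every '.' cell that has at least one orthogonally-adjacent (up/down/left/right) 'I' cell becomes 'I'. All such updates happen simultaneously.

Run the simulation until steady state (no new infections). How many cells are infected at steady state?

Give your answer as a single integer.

Step 0 (initial): 1 infected
Step 1: +3 new -> 4 infected
Step 2: +5 new -> 9 infected
Step 3: +7 new -> 16 infected
Step 4: +8 new -> 24 infected
Step 5: +9 new -> 33 infected
Step 6: +8 new -> 41 infected
Step 7: +6 new -> 47 infected
Step 8: +2 new -> 49 infected
Step 9: +1 new -> 50 infected
Step 10: +0 new -> 50 infected

Answer: 50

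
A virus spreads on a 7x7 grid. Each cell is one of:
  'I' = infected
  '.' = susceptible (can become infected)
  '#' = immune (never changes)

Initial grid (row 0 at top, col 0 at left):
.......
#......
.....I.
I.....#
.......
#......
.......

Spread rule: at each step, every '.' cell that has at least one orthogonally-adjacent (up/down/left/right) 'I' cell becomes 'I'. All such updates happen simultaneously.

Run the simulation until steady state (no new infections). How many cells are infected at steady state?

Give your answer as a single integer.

Step 0 (initial): 2 infected
Step 1: +7 new -> 9 infected
Step 2: +9 new -> 18 infected
Step 3: +11 new -> 29 infected
Step 4: +9 new -> 38 infected
Step 5: +7 new -> 45 infected
Step 6: +1 new -> 46 infected
Step 7: +0 new -> 46 infected

Answer: 46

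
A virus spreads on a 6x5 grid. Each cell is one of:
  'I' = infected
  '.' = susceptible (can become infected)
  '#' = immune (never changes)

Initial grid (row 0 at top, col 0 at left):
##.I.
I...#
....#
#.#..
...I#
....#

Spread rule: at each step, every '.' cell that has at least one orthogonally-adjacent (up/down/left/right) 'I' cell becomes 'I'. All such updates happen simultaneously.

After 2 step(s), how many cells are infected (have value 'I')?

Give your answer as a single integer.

Step 0 (initial): 3 infected
Step 1: +8 new -> 11 infected
Step 2: +6 new -> 17 infected

Answer: 17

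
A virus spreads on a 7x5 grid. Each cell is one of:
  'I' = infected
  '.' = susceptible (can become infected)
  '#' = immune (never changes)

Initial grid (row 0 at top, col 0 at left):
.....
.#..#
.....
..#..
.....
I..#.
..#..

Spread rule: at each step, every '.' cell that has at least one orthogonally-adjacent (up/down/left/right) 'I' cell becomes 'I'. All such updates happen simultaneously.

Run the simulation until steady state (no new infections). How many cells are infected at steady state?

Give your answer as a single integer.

Step 0 (initial): 1 infected
Step 1: +3 new -> 4 infected
Step 2: +4 new -> 8 infected
Step 3: +3 new -> 11 infected
Step 4: +3 new -> 14 infected
Step 5: +4 new -> 18 infected
Step 6: +5 new -> 23 infected
Step 7: +4 new -> 27 infected
Step 8: +2 new -> 29 infected
Step 9: +1 new -> 30 infected
Step 10: +0 new -> 30 infected

Answer: 30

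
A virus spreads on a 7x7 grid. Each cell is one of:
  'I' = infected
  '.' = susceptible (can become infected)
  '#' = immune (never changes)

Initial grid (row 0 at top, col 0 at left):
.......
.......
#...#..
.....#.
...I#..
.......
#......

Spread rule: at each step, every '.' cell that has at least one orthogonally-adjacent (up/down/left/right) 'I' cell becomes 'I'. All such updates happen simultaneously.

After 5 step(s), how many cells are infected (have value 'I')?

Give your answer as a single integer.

Step 0 (initial): 1 infected
Step 1: +3 new -> 4 infected
Step 2: +7 new -> 11 infected
Step 3: +8 new -> 19 infected
Step 4: +10 new -> 29 infected
Step 5: +6 new -> 35 infected

Answer: 35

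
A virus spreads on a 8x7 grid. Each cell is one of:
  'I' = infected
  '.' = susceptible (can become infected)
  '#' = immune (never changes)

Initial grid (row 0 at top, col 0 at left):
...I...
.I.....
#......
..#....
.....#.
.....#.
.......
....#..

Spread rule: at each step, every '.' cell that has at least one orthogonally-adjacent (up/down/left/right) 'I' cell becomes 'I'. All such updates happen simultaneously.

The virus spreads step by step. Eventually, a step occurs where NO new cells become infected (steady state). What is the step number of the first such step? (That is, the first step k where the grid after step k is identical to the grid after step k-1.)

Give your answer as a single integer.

Answer: 11

Derivation:
Step 0 (initial): 2 infected
Step 1: +7 new -> 9 infected
Step 2: +6 new -> 15 infected
Step 3: +6 new -> 21 infected
Step 4: +7 new -> 28 infected
Step 5: +7 new -> 35 infected
Step 6: +6 new -> 41 infected
Step 7: +5 new -> 46 infected
Step 8: +2 new -> 48 infected
Step 9: +2 new -> 50 infected
Step 10: +1 new -> 51 infected
Step 11: +0 new -> 51 infected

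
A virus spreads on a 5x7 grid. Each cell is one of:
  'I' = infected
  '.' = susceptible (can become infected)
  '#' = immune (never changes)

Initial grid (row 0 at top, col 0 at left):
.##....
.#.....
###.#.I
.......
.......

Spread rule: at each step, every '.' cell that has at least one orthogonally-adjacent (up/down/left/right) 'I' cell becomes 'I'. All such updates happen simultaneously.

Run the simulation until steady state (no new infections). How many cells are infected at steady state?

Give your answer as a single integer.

Answer: 26

Derivation:
Step 0 (initial): 1 infected
Step 1: +3 new -> 4 infected
Step 2: +4 new -> 8 infected
Step 3: +4 new -> 12 infected
Step 4: +4 new -> 16 infected
Step 5: +5 new -> 21 infected
Step 6: +2 new -> 23 infected
Step 7: +2 new -> 25 infected
Step 8: +1 new -> 26 infected
Step 9: +0 new -> 26 infected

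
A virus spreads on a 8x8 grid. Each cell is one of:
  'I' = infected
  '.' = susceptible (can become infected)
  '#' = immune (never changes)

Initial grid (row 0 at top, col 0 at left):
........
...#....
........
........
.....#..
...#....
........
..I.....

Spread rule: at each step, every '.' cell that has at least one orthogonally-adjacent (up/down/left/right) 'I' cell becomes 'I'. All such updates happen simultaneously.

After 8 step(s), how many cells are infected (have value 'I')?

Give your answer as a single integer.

Step 0 (initial): 1 infected
Step 1: +3 new -> 4 infected
Step 2: +5 new -> 9 infected
Step 3: +5 new -> 14 infected
Step 4: +7 new -> 21 infected
Step 5: +8 new -> 29 infected
Step 6: +7 new -> 36 infected
Step 7: +7 new -> 43 infected
Step 8: +7 new -> 50 infected

Answer: 50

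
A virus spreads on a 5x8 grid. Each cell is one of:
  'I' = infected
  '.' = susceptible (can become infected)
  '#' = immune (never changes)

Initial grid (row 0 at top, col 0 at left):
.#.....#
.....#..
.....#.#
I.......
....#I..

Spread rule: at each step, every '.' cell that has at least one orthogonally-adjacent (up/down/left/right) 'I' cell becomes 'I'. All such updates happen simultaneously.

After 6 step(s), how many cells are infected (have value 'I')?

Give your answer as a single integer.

Step 0 (initial): 2 infected
Step 1: +5 new -> 7 infected
Step 2: +7 new -> 14 infected
Step 3: +8 new -> 22 infected
Step 4: +5 new -> 27 infected
Step 5: +5 new -> 32 infected
Step 6: +2 new -> 34 infected

Answer: 34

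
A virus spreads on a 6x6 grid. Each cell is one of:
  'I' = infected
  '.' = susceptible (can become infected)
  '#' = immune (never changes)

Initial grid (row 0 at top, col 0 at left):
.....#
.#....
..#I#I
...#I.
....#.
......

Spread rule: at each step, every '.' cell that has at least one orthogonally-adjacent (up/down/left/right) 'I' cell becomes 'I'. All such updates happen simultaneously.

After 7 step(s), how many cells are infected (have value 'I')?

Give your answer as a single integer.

Step 0 (initial): 3 infected
Step 1: +3 new -> 6 infected
Step 2: +4 new -> 10 infected
Step 3: +3 new -> 13 infected
Step 4: +2 new -> 15 infected
Step 5: +2 new -> 17 infected
Step 6: +3 new -> 20 infected
Step 7: +3 new -> 23 infected

Answer: 23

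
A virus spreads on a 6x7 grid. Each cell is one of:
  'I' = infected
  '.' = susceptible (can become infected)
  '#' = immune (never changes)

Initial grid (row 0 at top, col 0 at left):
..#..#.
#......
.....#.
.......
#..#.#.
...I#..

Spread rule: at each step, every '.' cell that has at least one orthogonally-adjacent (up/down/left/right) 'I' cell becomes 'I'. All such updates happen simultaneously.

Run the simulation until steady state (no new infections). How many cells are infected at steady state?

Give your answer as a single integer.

Step 0 (initial): 1 infected
Step 1: +1 new -> 2 infected
Step 2: +2 new -> 4 infected
Step 3: +3 new -> 7 infected
Step 4: +3 new -> 10 infected
Step 5: +5 new -> 15 infected
Step 6: +6 new -> 21 infected
Step 7: +4 new -> 25 infected
Step 8: +5 new -> 30 infected
Step 9: +2 new -> 32 infected
Step 10: +2 new -> 34 infected
Step 11: +0 new -> 34 infected

Answer: 34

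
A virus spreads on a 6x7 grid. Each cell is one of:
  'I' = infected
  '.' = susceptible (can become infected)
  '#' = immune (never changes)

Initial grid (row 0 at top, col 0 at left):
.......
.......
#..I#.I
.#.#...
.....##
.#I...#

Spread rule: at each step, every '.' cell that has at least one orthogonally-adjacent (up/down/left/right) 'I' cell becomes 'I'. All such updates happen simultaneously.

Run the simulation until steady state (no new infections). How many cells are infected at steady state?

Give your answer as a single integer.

Answer: 34

Derivation:
Step 0 (initial): 3 infected
Step 1: +7 new -> 10 infected
Step 2: +11 new -> 21 infected
Step 3: +8 new -> 29 infected
Step 4: +4 new -> 33 infected
Step 5: +1 new -> 34 infected
Step 6: +0 new -> 34 infected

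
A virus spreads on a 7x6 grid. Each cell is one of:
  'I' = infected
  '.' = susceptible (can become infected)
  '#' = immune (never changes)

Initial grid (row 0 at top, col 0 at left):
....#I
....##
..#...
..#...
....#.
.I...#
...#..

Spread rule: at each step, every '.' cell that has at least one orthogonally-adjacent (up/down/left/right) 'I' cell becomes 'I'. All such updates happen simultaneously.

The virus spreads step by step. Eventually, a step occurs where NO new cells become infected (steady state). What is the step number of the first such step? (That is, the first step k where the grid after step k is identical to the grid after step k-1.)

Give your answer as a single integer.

Answer: 8

Derivation:
Step 0 (initial): 2 infected
Step 1: +4 new -> 6 infected
Step 2: +6 new -> 12 infected
Step 3: +4 new -> 16 infected
Step 4: +4 new -> 20 infected
Step 5: +6 new -> 26 infected
Step 6: +5 new -> 31 infected
Step 7: +3 new -> 34 infected
Step 8: +0 new -> 34 infected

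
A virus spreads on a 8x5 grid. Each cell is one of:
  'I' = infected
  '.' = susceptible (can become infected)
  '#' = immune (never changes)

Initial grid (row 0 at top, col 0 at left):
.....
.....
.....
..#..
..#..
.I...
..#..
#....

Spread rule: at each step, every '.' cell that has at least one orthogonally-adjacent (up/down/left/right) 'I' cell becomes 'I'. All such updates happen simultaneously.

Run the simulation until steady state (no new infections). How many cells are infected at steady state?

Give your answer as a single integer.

Step 0 (initial): 1 infected
Step 1: +4 new -> 5 infected
Step 2: +5 new -> 10 infected
Step 3: +6 new -> 16 infected
Step 4: +7 new -> 23 infected
Step 5: +6 new -> 29 infected
Step 6: +4 new -> 33 infected
Step 7: +2 new -> 35 infected
Step 8: +1 new -> 36 infected
Step 9: +0 new -> 36 infected

Answer: 36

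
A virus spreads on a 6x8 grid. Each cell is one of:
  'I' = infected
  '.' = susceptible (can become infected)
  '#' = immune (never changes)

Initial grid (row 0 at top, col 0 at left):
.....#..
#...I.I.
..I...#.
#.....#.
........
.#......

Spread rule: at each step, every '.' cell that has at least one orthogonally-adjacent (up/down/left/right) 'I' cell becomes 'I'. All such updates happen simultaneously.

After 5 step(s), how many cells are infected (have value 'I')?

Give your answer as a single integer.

Step 0 (initial): 3 infected
Step 1: +10 new -> 13 infected
Step 2: +11 new -> 24 infected
Step 3: +7 new -> 31 infected
Step 4: +6 new -> 37 infected
Step 5: +4 new -> 41 infected

Answer: 41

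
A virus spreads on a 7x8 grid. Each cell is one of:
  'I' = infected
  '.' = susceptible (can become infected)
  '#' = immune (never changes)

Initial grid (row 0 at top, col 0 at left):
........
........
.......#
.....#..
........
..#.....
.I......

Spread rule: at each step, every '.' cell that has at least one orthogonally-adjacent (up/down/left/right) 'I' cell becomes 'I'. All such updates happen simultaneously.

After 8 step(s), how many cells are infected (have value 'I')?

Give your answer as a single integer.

Answer: 44

Derivation:
Step 0 (initial): 1 infected
Step 1: +3 new -> 4 infected
Step 2: +3 new -> 7 infected
Step 3: +5 new -> 12 infected
Step 4: +6 new -> 18 infected
Step 5: +7 new -> 25 infected
Step 6: +8 new -> 33 infected
Step 7: +6 new -> 39 infected
Step 8: +5 new -> 44 infected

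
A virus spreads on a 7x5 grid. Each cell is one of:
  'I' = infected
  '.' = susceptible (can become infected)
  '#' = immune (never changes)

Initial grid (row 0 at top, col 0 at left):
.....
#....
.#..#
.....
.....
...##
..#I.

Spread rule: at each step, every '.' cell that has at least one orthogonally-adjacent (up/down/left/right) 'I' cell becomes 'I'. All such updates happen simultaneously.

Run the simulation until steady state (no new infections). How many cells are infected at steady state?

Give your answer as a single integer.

Answer: 2

Derivation:
Step 0 (initial): 1 infected
Step 1: +1 new -> 2 infected
Step 2: +0 new -> 2 infected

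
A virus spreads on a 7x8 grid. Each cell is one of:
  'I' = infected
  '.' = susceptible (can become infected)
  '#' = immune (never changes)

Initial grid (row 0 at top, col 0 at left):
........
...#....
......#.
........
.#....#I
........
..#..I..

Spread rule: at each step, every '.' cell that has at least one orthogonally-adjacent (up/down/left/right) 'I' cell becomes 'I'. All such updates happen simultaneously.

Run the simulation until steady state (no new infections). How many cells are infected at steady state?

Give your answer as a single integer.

Step 0 (initial): 2 infected
Step 1: +5 new -> 7 infected
Step 2: +7 new -> 14 infected
Step 3: +4 new -> 18 infected
Step 4: +6 new -> 24 infected
Step 5: +6 new -> 30 infected
Step 6: +6 new -> 36 infected
Step 7: +5 new -> 41 infected
Step 8: +4 new -> 45 infected
Step 9: +3 new -> 48 infected
Step 10: +2 new -> 50 infected
Step 11: +1 new -> 51 infected
Step 12: +0 new -> 51 infected

Answer: 51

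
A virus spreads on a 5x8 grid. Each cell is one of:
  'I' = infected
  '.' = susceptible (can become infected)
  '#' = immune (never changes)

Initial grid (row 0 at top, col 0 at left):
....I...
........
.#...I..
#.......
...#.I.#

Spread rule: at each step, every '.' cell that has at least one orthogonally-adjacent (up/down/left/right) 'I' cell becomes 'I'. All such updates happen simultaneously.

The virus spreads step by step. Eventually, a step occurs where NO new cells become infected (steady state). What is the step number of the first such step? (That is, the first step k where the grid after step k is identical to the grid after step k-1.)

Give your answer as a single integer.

Answer: 8

Derivation:
Step 0 (initial): 3 infected
Step 1: +9 new -> 12 infected
Step 2: +8 new -> 20 infected
Step 3: +7 new -> 27 infected
Step 4: +3 new -> 30 infected
Step 5: +3 new -> 33 infected
Step 6: +2 new -> 35 infected
Step 7: +1 new -> 36 infected
Step 8: +0 new -> 36 infected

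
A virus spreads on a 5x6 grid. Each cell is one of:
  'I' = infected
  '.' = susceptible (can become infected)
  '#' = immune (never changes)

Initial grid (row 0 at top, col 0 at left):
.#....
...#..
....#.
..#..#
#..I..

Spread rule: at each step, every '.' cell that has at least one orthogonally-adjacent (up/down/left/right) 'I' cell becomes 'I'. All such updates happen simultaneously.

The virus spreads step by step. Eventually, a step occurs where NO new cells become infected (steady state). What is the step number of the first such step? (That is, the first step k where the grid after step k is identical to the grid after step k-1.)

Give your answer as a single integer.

Step 0 (initial): 1 infected
Step 1: +3 new -> 4 infected
Step 2: +4 new -> 8 infected
Step 3: +2 new -> 10 infected
Step 4: +3 new -> 13 infected
Step 5: +3 new -> 16 infected
Step 6: +2 new -> 18 infected
Step 7: +2 new -> 20 infected
Step 8: +2 new -> 22 infected
Step 9: +1 new -> 23 infected
Step 10: +1 new -> 24 infected
Step 11: +0 new -> 24 infected

Answer: 11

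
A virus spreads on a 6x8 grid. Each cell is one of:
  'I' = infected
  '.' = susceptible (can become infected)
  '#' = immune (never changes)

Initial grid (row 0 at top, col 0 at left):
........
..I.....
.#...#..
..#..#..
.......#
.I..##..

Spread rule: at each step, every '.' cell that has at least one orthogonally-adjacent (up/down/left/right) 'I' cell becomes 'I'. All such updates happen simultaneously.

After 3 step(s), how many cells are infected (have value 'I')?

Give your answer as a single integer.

Answer: 26

Derivation:
Step 0 (initial): 2 infected
Step 1: +7 new -> 9 infected
Step 2: +9 new -> 18 infected
Step 3: +8 new -> 26 infected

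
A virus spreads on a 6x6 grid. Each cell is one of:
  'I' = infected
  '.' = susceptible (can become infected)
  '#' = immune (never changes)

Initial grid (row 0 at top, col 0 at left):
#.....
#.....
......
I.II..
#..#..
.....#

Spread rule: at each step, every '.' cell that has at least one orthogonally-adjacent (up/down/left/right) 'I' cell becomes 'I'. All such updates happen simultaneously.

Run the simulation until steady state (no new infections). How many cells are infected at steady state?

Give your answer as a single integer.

Answer: 31

Derivation:
Step 0 (initial): 3 infected
Step 1: +6 new -> 9 infected
Step 2: +8 new -> 17 infected
Step 3: +9 new -> 26 infected
Step 4: +4 new -> 30 infected
Step 5: +1 new -> 31 infected
Step 6: +0 new -> 31 infected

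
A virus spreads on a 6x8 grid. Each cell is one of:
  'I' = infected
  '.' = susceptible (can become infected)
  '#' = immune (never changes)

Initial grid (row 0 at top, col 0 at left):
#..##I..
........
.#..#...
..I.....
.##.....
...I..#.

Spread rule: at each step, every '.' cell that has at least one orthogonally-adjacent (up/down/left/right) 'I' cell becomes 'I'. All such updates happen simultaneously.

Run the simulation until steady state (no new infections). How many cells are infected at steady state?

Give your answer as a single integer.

Answer: 40

Derivation:
Step 0 (initial): 3 infected
Step 1: +8 new -> 11 infected
Step 2: +11 new -> 22 infected
Step 3: +10 new -> 32 infected
Step 4: +5 new -> 37 infected
Step 5: +2 new -> 39 infected
Step 6: +1 new -> 40 infected
Step 7: +0 new -> 40 infected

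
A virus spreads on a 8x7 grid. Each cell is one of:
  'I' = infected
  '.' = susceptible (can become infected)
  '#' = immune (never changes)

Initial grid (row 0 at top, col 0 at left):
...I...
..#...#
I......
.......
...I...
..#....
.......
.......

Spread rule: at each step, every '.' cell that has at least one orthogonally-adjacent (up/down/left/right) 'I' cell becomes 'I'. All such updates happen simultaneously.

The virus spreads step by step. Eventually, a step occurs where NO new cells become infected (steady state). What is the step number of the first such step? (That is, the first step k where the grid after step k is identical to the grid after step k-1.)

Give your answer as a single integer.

Step 0 (initial): 3 infected
Step 1: +10 new -> 13 infected
Step 2: +15 new -> 28 infected
Step 3: +11 new -> 39 infected
Step 4: +8 new -> 47 infected
Step 5: +5 new -> 52 infected
Step 6: +1 new -> 53 infected
Step 7: +0 new -> 53 infected

Answer: 7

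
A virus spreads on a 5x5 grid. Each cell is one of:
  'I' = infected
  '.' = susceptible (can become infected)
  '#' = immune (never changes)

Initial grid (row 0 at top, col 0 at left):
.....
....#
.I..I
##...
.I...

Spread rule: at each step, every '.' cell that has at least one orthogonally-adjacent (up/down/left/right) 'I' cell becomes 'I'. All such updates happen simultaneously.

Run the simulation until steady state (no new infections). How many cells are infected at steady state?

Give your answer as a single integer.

Answer: 22

Derivation:
Step 0 (initial): 3 infected
Step 1: +7 new -> 10 infected
Step 2: +8 new -> 18 infected
Step 3: +3 new -> 21 infected
Step 4: +1 new -> 22 infected
Step 5: +0 new -> 22 infected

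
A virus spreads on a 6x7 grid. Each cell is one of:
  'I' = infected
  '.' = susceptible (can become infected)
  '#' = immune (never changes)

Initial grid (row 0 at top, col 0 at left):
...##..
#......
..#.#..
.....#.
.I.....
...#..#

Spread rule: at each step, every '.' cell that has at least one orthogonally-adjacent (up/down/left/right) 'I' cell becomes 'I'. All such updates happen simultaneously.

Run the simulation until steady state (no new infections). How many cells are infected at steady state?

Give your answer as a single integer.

Answer: 34

Derivation:
Step 0 (initial): 1 infected
Step 1: +4 new -> 5 infected
Step 2: +6 new -> 11 infected
Step 3: +4 new -> 15 infected
Step 4: +6 new -> 21 infected
Step 5: +5 new -> 26 infected
Step 6: +2 new -> 28 infected
Step 7: +2 new -> 30 infected
Step 8: +3 new -> 33 infected
Step 9: +1 new -> 34 infected
Step 10: +0 new -> 34 infected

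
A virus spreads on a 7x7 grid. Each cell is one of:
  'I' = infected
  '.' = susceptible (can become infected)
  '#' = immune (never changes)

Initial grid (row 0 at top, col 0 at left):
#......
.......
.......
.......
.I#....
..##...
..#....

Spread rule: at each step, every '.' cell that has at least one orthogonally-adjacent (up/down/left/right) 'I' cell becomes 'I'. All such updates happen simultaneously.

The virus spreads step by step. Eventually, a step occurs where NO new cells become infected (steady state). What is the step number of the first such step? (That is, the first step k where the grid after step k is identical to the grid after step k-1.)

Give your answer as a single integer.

Answer: 10

Derivation:
Step 0 (initial): 1 infected
Step 1: +3 new -> 4 infected
Step 2: +5 new -> 9 infected
Step 3: +5 new -> 14 infected
Step 4: +6 new -> 20 infected
Step 5: +5 new -> 25 infected
Step 6: +6 new -> 31 infected
Step 7: +6 new -> 37 infected
Step 8: +5 new -> 42 infected
Step 9: +2 new -> 44 infected
Step 10: +0 new -> 44 infected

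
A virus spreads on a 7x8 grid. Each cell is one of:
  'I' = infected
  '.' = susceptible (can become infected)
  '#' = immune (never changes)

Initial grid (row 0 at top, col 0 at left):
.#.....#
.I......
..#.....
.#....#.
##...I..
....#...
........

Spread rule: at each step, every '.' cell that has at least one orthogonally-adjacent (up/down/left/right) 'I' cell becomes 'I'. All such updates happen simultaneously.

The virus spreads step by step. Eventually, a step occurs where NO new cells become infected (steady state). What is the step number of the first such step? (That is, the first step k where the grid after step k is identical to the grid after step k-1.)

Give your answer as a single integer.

Step 0 (initial): 2 infected
Step 1: +7 new -> 9 infected
Step 2: +10 new -> 19 infected
Step 3: +14 new -> 33 infected
Step 4: +8 new -> 41 infected
Step 5: +4 new -> 45 infected
Step 6: +2 new -> 47 infected
Step 7: +1 new -> 48 infected
Step 8: +0 new -> 48 infected

Answer: 8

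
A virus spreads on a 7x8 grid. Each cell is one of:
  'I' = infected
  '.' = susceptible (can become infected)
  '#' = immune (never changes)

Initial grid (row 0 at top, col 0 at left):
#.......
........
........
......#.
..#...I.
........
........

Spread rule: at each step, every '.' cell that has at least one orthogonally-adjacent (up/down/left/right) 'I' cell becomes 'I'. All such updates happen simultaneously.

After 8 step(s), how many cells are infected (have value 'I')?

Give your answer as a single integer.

Step 0 (initial): 1 infected
Step 1: +3 new -> 4 infected
Step 2: +6 new -> 10 infected
Step 3: +7 new -> 17 infected
Step 4: +7 new -> 24 infected
Step 5: +8 new -> 32 infected
Step 6: +7 new -> 39 infected
Step 7: +7 new -> 46 infected
Step 8: +5 new -> 51 infected

Answer: 51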